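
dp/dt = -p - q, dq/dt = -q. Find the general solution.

Coefficient matrix A = [[-1, -1], [0, -1]].
Characteristic polynomial det(A - λI) = λ^2 + 2λ + 1 = 0.
Single eigenvalue λ = -1 with algebraic multiplicity 2.
Eigenvector v = (-1,0); generalized eigenvector w with (A-λI)w=v is (1,1).
General solution: e^(-t)[c_1·v + c_2·(t·v + w)].

p(t) = -c_1e^(-t) - c_2te^(-t) + c_2e^(-t), q(t) = c_2e^(-t)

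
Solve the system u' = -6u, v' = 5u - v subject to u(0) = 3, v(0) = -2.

Coefficient matrix A = [[-6, 0], [5, -1]].
Characteristic polynomial det(A - λI) = λ^2 + 7λ + 6 = 0.
Eigenvalues λ = -1, -6.
For λ=-1: (A-λI) row 1 is [-5, 0], so an eigenvector is (0, -1).
For λ=-6: (A-λI) row 2 is [5, 5], so an eigenvector is (1, -1).
General solution: K_1e^(-t)(0,-1) + K_2e^(-6t)(1,-1).
Applying u(0)=3, v(0)=-2 gives K_1=-1, K_2=3.

u(t) = 3e^(-6t), v(t) = e^(-t) - 3e^(-6t)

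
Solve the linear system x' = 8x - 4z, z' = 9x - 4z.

x(t) = -2C_1e^(2t) - 2C_2te^(2t) - C_2e^(2t), z(t) = -3C_1e^(2t) - 3C_2te^(2t) - C_2e^(2t)

Coefficient matrix A = [[8, -4], [9, -4]].
Characteristic polynomial det(A - λI) = λ^2 - 4λ + 4 = 0.
Single eigenvalue λ = 2 with algebraic multiplicity 2.
Eigenvector v = (-2,-3); generalized eigenvector w with (A-λI)w=v is (-1,-1).
General solution: e^(2t)[C_1·v + C_2·(t·v + w)].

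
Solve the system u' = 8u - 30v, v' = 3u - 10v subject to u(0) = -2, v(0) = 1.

Coefficient matrix A = [[8, -30], [3, -10]].
Characteristic polynomial det(A - λI) = λ^2 + 2λ + 10 = 0.
Eigenvalues λ = -1 ± 3i (complex conjugate pair).
For λ=-1+3i: an eigenvector is (3,1) - i(-1,0) = (3 + i, 1).
A real fundamental pair from Re and Im of e^((-1+3i)t)v: X_1 = e^(-t)(cos(3t)·(3,1) + sin(3t)·(-1,0)), X_2 = e^(-t)(sin(3t)·(3,1) - cos(3t)·(-1,0)).
General solution: c_1X_1 + c_2X_2.
Applying u(0)=-2, v(0)=1 gives c_1=1, c_2=-5.

u(t) = -16e^(-t)sin(3t) - 2e^(-t)cos(3t), v(t) = -5e^(-t)sin(3t) + e^(-t)cos(3t)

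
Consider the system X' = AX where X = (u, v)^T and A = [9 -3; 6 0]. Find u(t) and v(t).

u(t) = -K_1e^(6t) - K_2e^(3t), v(t) = -K_1e^(6t) - 2K_2e^(3t)

Coefficient matrix A = [[9, -3], [6, 0]].
Characteristic polynomial det(A - λI) = λ^2 - 9λ + 18 = 0.
Eigenvalues λ = 6, 3.
For λ=6: (A-λI) row 1 is [3, -3], so an eigenvector is (-1, -1).
For λ=3: (A-λI) row 1 is [6, -3], so an eigenvector is (-1, -2).
General solution: K_1e^(6t)(-1,-1) + K_2e^(3t)(-1,-2).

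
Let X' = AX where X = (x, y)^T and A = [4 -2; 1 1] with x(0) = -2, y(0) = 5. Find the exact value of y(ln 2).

A = [[4,-2],[1,1]]; eigenvalues λ = 2, 3.
Eigenvectors: (-1,-1) for λ=2, (-2,-1) for λ=3.
From the initial condition, c_1 = -12, c_2 = 7.
y(ln 2) = (-12)(2^2)(-1) + (7)(2^3)(-1) = -8.

-8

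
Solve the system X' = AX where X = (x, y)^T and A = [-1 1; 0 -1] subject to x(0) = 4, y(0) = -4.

Coefficient matrix A = [[-1, 1], [0, -1]].
Characteristic polynomial det(A - λI) = λ^2 + 2λ + 1 = 0.
Single eigenvalue λ = -1 with algebraic multiplicity 2.
Eigenvector v = (1,0); generalized eigenvector w with (A-λI)w=v is (-2,1).
General solution: e^(-t)[K_1·v + K_2·(t·v + w)].
Applying x(0)=4, y(0)=-4 gives K_1=-4, K_2=-4.

x(t) = -4te^(-t) + 4e^(-t), y(t) = -4e^(-t)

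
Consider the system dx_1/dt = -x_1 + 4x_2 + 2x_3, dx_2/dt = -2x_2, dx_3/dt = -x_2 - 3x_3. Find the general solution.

Coefficient matrix A = [[-1, 4, 2], [0, -2, 0], [0, -1, -3]].
det(A - λI) = 0 gives eigenvalues λ = -1, -2, -3.
For λ=-1: eigenvector (1,0,0).
For λ=-2: eigenvector (-2,1,-1).
For λ=-3: eigenvector (1,0,-1).
General solution: c_1e^(-t)(1,0,0) + c_2e^(-2t)(-2,1,-1) + c_3e^(-3t)(1,0,-1).

x_1(t) = c_1e^(-t) - 2c_2e^(-2t) + c_3e^(-3t), x_2(t) = c_2e^(-2t), x_3(t) = -c_2e^(-2t) - c_3e^(-3t)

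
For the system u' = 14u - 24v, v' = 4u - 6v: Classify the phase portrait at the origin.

A = [[14,-24],[4,-6]]; det(A-λI) = λ^2 - 8λ + 12.
λ = 6, 2: both positive.

unstable node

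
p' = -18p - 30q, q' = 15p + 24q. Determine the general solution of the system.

Coefficient matrix A = [[-18, -30], [15, 24]].
Characteristic polynomial det(A - λI) = λ^2 - 6λ + 18 = 0.
Eigenvalues λ = 3 ± 3i (complex conjugate pair).
For λ=3+3i: an eigenvector is (-3,2) - i(1,-1) = (-3 - i, 2 + i).
A real fundamental pair from Re and Im of e^((3+3i)t)v: X_1 = e^(3t)(cos(3t)·(-3,2) + sin(3t)·(1,-1)), X_2 = e^(3t)(sin(3t)·(-3,2) - cos(3t)·(1,-1)).
General solution: C_1X_1 + C_2X_2.

p(t) = C_1e^(3t)sin(3t) - 3C_1e^(3t)cos(3t) - 3C_2e^(3t)sin(3t) - C_2e^(3t)cos(3t), q(t) = -C_1e^(3t)sin(3t) + 2C_1e^(3t)cos(3t) + 2C_2e^(3t)sin(3t) + C_2e^(3t)cos(3t)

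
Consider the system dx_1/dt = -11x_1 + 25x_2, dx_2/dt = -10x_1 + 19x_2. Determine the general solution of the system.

x_1(t) = -2c_1e^(4t)sin(5t) - c_1e^(4t)cos(5t) - c_2e^(4t)sin(5t) + 2c_2e^(4t)cos(5t), x_2(t) = -c_1e^(4t)sin(5t) - c_1e^(4t)cos(5t) - c_2e^(4t)sin(5t) + c_2e^(4t)cos(5t)

Coefficient matrix A = [[-11, 25], [-10, 19]].
Characteristic polynomial det(A - λI) = λ^2 - 8λ + 41 = 0.
Eigenvalues λ = 4 ± 5i (complex conjugate pair).
For λ=4+5i: an eigenvector is (-1,-1) - i(-2,-1) = (-1 + 2i, -1 + i).
A real fundamental pair from Re and Im of e^((4+5i)t)v: X_1 = e^(4t)(cos(5t)·(-1,-1) + sin(5t)·(-2,-1)), X_2 = e^(4t)(sin(5t)·(-1,-1) - cos(5t)·(-2,-1)).
General solution: c_1X_1 + c_2X_2.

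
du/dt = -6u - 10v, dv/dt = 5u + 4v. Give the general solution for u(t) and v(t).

u(t) = c_1e^(-t)sin(5t) - c_1e^(-t)cos(5t) - c_2e^(-t)sin(5t) - c_2e^(-t)cos(5t), v(t) = -c_1e^(-t)sin(5t) + c_2e^(-t)cos(5t)

Coefficient matrix A = [[-6, -10], [5, 4]].
Characteristic polynomial det(A - λI) = λ^2 + 2λ + 26 = 0.
Eigenvalues λ = -1 ± 5i (complex conjugate pair).
For λ=-1+5i: an eigenvector is (-1,0) - i(1,-1) = (-1 - i, 0 + i).
A real fundamental pair from Re and Im of e^((-1+5i)t)v: X_1 = e^(-t)(cos(5t)·(-1,0) + sin(5t)·(1,-1)), X_2 = e^(-t)(sin(5t)·(-1,0) - cos(5t)·(1,-1)).
General solution: c_1X_1 + c_2X_2.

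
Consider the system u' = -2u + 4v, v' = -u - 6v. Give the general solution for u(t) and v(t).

u(t) = -2K_1e^(-4t) - 2K_2te^(-4t) - 3K_2e^(-4t), v(t) = K_1e^(-4t) + K_2te^(-4t) + K_2e^(-4t)

Coefficient matrix A = [[-2, 4], [-1, -6]].
Characteristic polynomial det(A - λI) = λ^2 + 8λ + 16 = 0.
Single eigenvalue λ = -4 with algebraic multiplicity 2.
Eigenvector v = (-2,1); generalized eigenvector w with (A-λI)w=v is (-3,1).
General solution: e^(-4t)[K_1·v + K_2·(t·v + w)].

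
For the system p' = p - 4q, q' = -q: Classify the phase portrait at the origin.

saddle

A = [[1,-4],[0,-1]]; det(A-λI) = λ^2 - 1.
λ = -1, 1: opposite signs.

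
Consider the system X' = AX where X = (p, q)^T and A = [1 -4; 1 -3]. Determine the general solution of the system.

Coefficient matrix A = [[1, -4], [1, -3]].
Characteristic polynomial det(A - λI) = λ^2 + 2λ + 1 = 0.
Single eigenvalue λ = -1 with algebraic multiplicity 2.
Eigenvector v = (2,1); generalized eigenvector w with (A-λI)w=v is (-1,-1).
General solution: e^(-t)[C_1·v + C_2·(t·v + w)].

p(t) = 2C_1e^(-t) + 2C_2te^(-t) - C_2e^(-t), q(t) = C_1e^(-t) + C_2te^(-t) - C_2e^(-t)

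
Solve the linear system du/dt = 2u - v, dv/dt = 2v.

Coefficient matrix A = [[2, -1], [0, 2]].
Characteristic polynomial det(A - λI) = λ^2 - 4λ + 4 = 0.
Single eigenvalue λ = 2 with algebraic multiplicity 2.
Eigenvector v = (1,0); generalized eigenvector w with (A-λI)w=v is (-2,-1).
General solution: e^(2t)[C_1·v + C_2·(t·v + w)].

u(t) = C_1e^(2t) + C_2te^(2t) - 2C_2e^(2t), v(t) = -C_2e^(2t)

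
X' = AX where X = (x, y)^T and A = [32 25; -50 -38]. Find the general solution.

x(t) = 2c_1e^(-3t)sin(5t) + c_1e^(-3t)cos(5t) + c_2e^(-3t)sin(5t) - 2c_2e^(-3t)cos(5t), y(t) = -3c_1e^(-3t)sin(5t) - c_1e^(-3t)cos(5t) - c_2e^(-3t)sin(5t) + 3c_2e^(-3t)cos(5t)

Coefficient matrix A = [[32, 25], [-50, -38]].
Characteristic polynomial det(A - λI) = λ^2 + 6λ + 34 = 0.
Eigenvalues λ = -3 ± 5i (complex conjugate pair).
For λ=-3+5i: an eigenvector is (1,-1) - i(2,-3) = (1 - 2i, -1 + 3i).
A real fundamental pair from Re and Im of e^((-3+5i)t)v: X_1 = e^(-3t)(cos(5t)·(1,-1) + sin(5t)·(2,-3)), X_2 = e^(-3t)(sin(5t)·(1,-1) - cos(5t)·(2,-3)).
General solution: c_1X_1 + c_2X_2.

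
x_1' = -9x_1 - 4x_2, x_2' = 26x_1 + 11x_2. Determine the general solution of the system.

Coefficient matrix A = [[-9, -4], [26, 11]].
Characteristic polynomial det(A - λI) = λ^2 - 2λ + 5 = 0.
Eigenvalues λ = 1 ± 2i (complex conjugate pair).
For λ=1+2i: an eigenvector is (-1,2) - i(1,-3) = (-1 - i, 2 + 3i).
A real fundamental pair from Re and Im of e^((1+2i)t)v: X_1 = e^(t)(cos(2t)·(-1,2) + sin(2t)·(1,-3)), X_2 = e^(t)(sin(2t)·(-1,2) - cos(2t)·(1,-3)).
General solution: c_1X_1 + c_2X_2.

x_1(t) = c_1e^(t)sin(2t) - c_1e^(t)cos(2t) - c_2e^(t)sin(2t) - c_2e^(t)cos(2t), x_2(t) = -3c_1e^(t)sin(2t) + 2c_1e^(t)cos(2t) + 2c_2e^(t)sin(2t) + 3c_2e^(t)cos(2t)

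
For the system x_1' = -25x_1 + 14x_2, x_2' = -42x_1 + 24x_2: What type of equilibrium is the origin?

A = [[-25,14],[-42,24]]; det(A-λI) = λ^2 + λ - 12.
λ = -4, 3: opposite signs.

saddle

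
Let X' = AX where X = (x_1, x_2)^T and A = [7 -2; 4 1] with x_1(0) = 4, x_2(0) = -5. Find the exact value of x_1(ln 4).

12736

A = [[7,-2],[4,1]]; eigenvalues λ = 3, 5.
Eigenvectors: (1,2) for λ=3, (-1,-1) for λ=5.
From the initial condition, c_1 = -9, c_2 = -13.
x_1(ln 4) = (-9)(4^3)(1) + (-13)(4^5)(-1) = 12736.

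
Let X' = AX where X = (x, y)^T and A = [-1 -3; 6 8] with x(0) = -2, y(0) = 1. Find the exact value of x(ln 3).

A = [[-1,-3],[6,8]]; eigenvalues λ = 2, 5.
Eigenvectors: (-1,1) for λ=2, (-1,2) for λ=5.
From the initial condition, c_1 = 3, c_2 = -1.
x(ln 3) = (3)(3^2)(-1) + (-1)(3^5)(-1) = 216.

216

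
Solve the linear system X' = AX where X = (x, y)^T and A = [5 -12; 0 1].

x(t) = -3K_1e^(t) + K_2e^(5t), y(t) = -K_1e^(t)

Coefficient matrix A = [[5, -12], [0, 1]].
Characteristic polynomial det(A - λI) = λ^2 - 6λ + 5 = 0.
Eigenvalues λ = 1, 5.
For λ=1: (A-λI) row 1 is [4, -12], so an eigenvector is (-3, -1).
For λ=5: (A-λI) row 1 is [0, -12], so an eigenvector is (1, 0).
General solution: K_1e^(t)(-3,-1) + K_2e^(5t)(1,0).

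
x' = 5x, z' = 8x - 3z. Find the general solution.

x(t) = -K_2e^(5t), z(t) = K_1e^(-3t) - K_2e^(5t)

Coefficient matrix A = [[5, 0], [8, -3]].
Characteristic polynomial det(A - λI) = λ^2 - 2λ - 15 = 0.
Eigenvalues λ = -3, 5.
For λ=-3: (A-λI) row 1 is [8, 0], so an eigenvector is (0, 1).
For λ=5: (A-λI) row 2 is [8, -8], so an eigenvector is (-1, -1).
General solution: K_1e^(-3t)(0,1) + K_2e^(5t)(-1,-1).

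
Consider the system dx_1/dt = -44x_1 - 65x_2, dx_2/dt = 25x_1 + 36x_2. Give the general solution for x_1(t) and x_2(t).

x_1(t) = -2K_1e^(-4t)sin(5t) - 3K_1e^(-4t)cos(5t) - 3K_2e^(-4t)sin(5t) + 2K_2e^(-4t)cos(5t), x_2(t) = K_1e^(-4t)sin(5t) + 2K_1e^(-4t)cos(5t) + 2K_2e^(-4t)sin(5t) - K_2e^(-4t)cos(5t)

Coefficient matrix A = [[-44, -65], [25, 36]].
Characteristic polynomial det(A - λI) = λ^2 + 8λ + 41 = 0.
Eigenvalues λ = -4 ± 5i (complex conjugate pair).
For λ=-4+5i: an eigenvector is (-3,2) - i(-2,1) = (-3 + 2i, 2 - i).
A real fundamental pair from Re and Im of e^((-4+5i)t)v: X_1 = e^(-4t)(cos(5t)·(-3,2) + sin(5t)·(-2,1)), X_2 = e^(-4t)(sin(5t)·(-3,2) - cos(5t)·(-2,1)).
General solution: K_1X_1 + K_2X_2.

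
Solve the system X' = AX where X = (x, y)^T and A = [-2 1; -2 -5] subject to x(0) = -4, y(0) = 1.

Coefficient matrix A = [[-2, 1], [-2, -5]].
Characteristic polynomial det(A - λI) = λ^2 + 7λ + 12 = 0.
Eigenvalues λ = -4, -3.
For λ=-4: (A-λI) row 1 is [2, 1], so an eigenvector is (-1, 2).
For λ=-3: (A-λI) row 1 is [1, 1], so an eigenvector is (-1, 1).
General solution: c_1e^(-4t)(-1,2) + c_2e^(-3t)(-1,1).
Applying x(0)=-4, y(0)=1 gives c_1=-3, c_2=7.

x(t) = -7e^(-3t) + 3e^(-4t), y(t) = 7e^(-3t) - 6e^(-4t)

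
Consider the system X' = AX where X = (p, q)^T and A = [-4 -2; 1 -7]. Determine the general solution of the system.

Coefficient matrix A = [[-4, -2], [1, -7]].
Characteristic polynomial det(A - λI) = λ^2 + 11λ + 30 = 0.
Eigenvalues λ = -6, -5.
For λ=-6: (A-λI) row 1 is [2, -2], so an eigenvector is (1, 1).
For λ=-5: (A-λI) row 1 is [1, -2], so an eigenvector is (2, 1).
General solution: K_1e^(-6t)(1,1) + K_2e^(-5t)(2,1).

p(t) = K_1e^(-6t) + 2K_2e^(-5t), q(t) = K_1e^(-6t) + K_2e^(-5t)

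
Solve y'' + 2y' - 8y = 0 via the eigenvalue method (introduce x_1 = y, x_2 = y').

y(t) = K_1e^(-4t) + K_2e^(2t)

Let x_1 = y, x_2 = y'. Then x_1' = x_2 and x_2' = 8x_1 - 2x_2.
A = [[0,1],[8,-2]]; det(A-λI) = λ^2 + 2λ - 8.
Eigenvalues λ = -4, 2 with eigenvectors (1,-4), (1,2).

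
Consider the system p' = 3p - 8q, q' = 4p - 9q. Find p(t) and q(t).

p(t) = -K_1e^(-5t) - 2K_2e^(-t), q(t) = -K_1e^(-5t) - K_2e^(-t)

Coefficient matrix A = [[3, -8], [4, -9]].
Characteristic polynomial det(A - λI) = λ^2 + 6λ + 5 = 0.
Eigenvalues λ = -5, -1.
For λ=-5: (A-λI) row 1 is [8, -8], so an eigenvector is (-1, -1).
For λ=-1: (A-λI) row 1 is [4, -8], so an eigenvector is (-2, -1).
General solution: K_1e^(-5t)(-1,-1) + K_2e^(-t)(-2,-1).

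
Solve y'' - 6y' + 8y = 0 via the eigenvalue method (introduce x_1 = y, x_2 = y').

Let x_1 = y, x_2 = y'. Then x_1' = x_2 and x_2' = -8x_1 + 6x_2.
A = [[0,1],[-8,6]]; det(A-λI) = λ^2 - 6λ + 8.
Eigenvalues λ = 4, 2 with eigenvectors (1,4), (1,2).

y(t) = K_1e^(4t) + K_2e^(2t)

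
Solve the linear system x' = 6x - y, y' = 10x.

Coefficient matrix A = [[6, -1], [10, 0]].
Characteristic polynomial det(A - λI) = λ^2 - 6λ + 10 = 0.
Eigenvalues λ = 3 ± i (complex conjugate pair).
For λ=3+i: an eigenvector is (0,1) - i(-1,-3) = (0 + i, 1 + 3i).
A real fundamental pair from Re and Im of e^((3+i)t)v: X_1 = e^(3t)(cos(t)·(0,1) + sin(t)·(-1,-3)), X_2 = e^(3t)(sin(t)·(0,1) - cos(t)·(-1,-3)).
General solution: c_1X_1 + c_2X_2.

x(t) = -c_1e^(3t)sin(t) + c_2e^(3t)cos(t), y(t) = -3c_1e^(3t)sin(t) + c_1e^(3t)cos(t) + c_2e^(3t)sin(t) + 3c_2e^(3t)cos(t)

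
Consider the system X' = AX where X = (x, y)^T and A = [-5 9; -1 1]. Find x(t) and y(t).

x(t) = -3K_1e^(-2t) - 3K_2te^(-2t) + K_2e^(-2t), y(t) = -K_1e^(-2t) - K_2te^(-2t)

Coefficient matrix A = [[-5, 9], [-1, 1]].
Characteristic polynomial det(A - λI) = λ^2 + 4λ + 4 = 0.
Single eigenvalue λ = -2 with algebraic multiplicity 2.
Eigenvector v = (-3,-1); generalized eigenvector w with (A-λI)w=v is (1,0).
General solution: e^(-2t)[K_1·v + K_2·(t·v + w)].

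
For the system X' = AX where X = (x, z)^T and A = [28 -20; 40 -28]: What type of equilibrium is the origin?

center

A = [[28,-20],[40,-28]]; det(A-λI) = λ^2 + 16.
λ = 0 ± 4i: zero real part.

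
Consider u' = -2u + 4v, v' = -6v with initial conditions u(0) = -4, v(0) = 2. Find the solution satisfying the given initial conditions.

Coefficient matrix A = [[-2, 4], [0, -6]].
Characteristic polynomial det(A - λI) = λ^2 + 8λ + 12 = 0.
Eigenvalues λ = -2, -6.
For λ=-2: (A-λI) row 1 is [0, 4], so an eigenvector is (-1, 0).
For λ=-6: (A-λI) row 1 is [4, 4], so an eigenvector is (-1, 1).
General solution: K_1e^(-2t)(-1,0) + K_2e^(-6t)(-1,1).
Applying u(0)=-4, v(0)=2 gives K_1=2, K_2=2.

u(t) = -2e^(-2t) - 2e^(-6t), v(t) = 2e^(-6t)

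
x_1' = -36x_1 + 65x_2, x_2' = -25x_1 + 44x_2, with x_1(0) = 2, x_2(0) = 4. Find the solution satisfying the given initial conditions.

x_1(t) = 36e^(4t)sin(5t) + 2e^(4t)cos(5t), x_2(t) = 22e^(4t)sin(5t) + 4e^(4t)cos(5t)

Coefficient matrix A = [[-36, 65], [-25, 44]].
Characteristic polynomial det(A - λI) = λ^2 - 8λ + 41 = 0.
Eigenvalues λ = 4 ± 5i (complex conjugate pair).
For λ=4+5i: an eigenvector is (-2,-1) - i(3,2) = (-2 - 3i, -1 - 2i).
A real fundamental pair from Re and Im of e^((4+5i)t)v: X_1 = e^(4t)(cos(5t)·(-2,-1) + sin(5t)·(3,2)), X_2 = e^(4t)(sin(5t)·(-2,-1) - cos(5t)·(3,2)).
General solution: C_1X_1 + C_2X_2.
Applying x_1(0)=2, x_2(0)=4 gives C_1=8, C_2=-6.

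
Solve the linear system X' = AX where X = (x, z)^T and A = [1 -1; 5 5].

x(t) = -K_1e^(3t)sin(t) + K_2e^(3t)cos(t), z(t) = 2K_1e^(3t)sin(t) + K_1e^(3t)cos(t) + K_2e^(3t)sin(t) - 2K_2e^(3t)cos(t)

Coefficient matrix A = [[1, -1], [5, 5]].
Characteristic polynomial det(A - λI) = λ^2 - 6λ + 10 = 0.
Eigenvalues λ = 3 ± i (complex conjugate pair).
For λ=3+i: an eigenvector is (0,1) - i(-1,2) = (0 + i, 1 - 2i).
A real fundamental pair from Re and Im of e^((3+i)t)v: X_1 = e^(3t)(cos(t)·(0,1) + sin(t)·(-1,2)), X_2 = e^(3t)(sin(t)·(0,1) - cos(t)·(-1,2)).
General solution: K_1X_1 + K_2X_2.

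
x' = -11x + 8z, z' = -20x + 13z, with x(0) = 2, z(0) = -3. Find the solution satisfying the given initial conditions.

x(t) = -12e^(t)sin(4t) + 2e^(t)cos(4t), z(t) = -19e^(t)sin(4t) - 3e^(t)cos(4t)

Coefficient matrix A = [[-11, 8], [-20, 13]].
Characteristic polynomial det(A - λI) = λ^2 - 2λ + 17 = 0.
Eigenvalues λ = 1 ± 4i (complex conjugate pair).
For λ=1+4i: an eigenvector is (1,1) - i(-1,-2) = (1 + i, 1 + 2i).
A real fundamental pair from Re and Im of e^((1+4i)t)v: X_1 = e^(t)(cos(4t)·(1,1) + sin(4t)·(-1,-2)), X_2 = e^(t)(sin(4t)·(1,1) - cos(4t)·(-1,-2)).
General solution: K_1X_1 + K_2X_2.
Applying x(0)=2, z(0)=-3 gives K_1=7, K_2=-5.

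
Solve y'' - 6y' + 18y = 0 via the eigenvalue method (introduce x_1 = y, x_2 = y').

Let x_1 = y, x_2 = y'. Then x_1' = x_2 and x_2' = -18x_1 + 6x_2.
A = [[0,1],[-18,6]]; det(A-λI) = λ^2 - 6λ + 18.
Eigenvalues λ = 3 ± 3i.

y(t) = K_1e^(3t)cos(3t) + K_2e^(3t)sin(3t)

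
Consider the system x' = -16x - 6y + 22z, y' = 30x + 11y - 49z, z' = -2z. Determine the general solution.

x(t) = c_1e^(-4t) - 2c_2e^(-t) - 4c_3e^(-2t), y(t) = -2c_1e^(-4t) + 5c_2e^(-t) + 13c_3e^(-2t), z(t) = c_3e^(-2t)

Coefficient matrix A = [[-16, -6, 22], [30, 11, -49], [0, 0, -2]].
det(A - λI) = 0 gives eigenvalues λ = -4, -1, -2.
For λ=-4: eigenvector (1,-2,0).
For λ=-1: eigenvector (-2,5,0).
For λ=-2: eigenvector (-4,13,1).
General solution: c_1e^(-4t)(1,-2,0) + c_2e^(-t)(-2,5,0) + c_3e^(-2t)(-4,13,1).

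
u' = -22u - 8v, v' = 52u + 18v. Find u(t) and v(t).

u(t) = K_1e^(-2t)sin(4t) - K_1e^(-2t)cos(4t) - K_2e^(-2t)sin(4t) - K_2e^(-2t)cos(4t), v(t) = -3K_1e^(-2t)sin(4t) + 2K_1e^(-2t)cos(4t) + 2K_2e^(-2t)sin(4t) + 3K_2e^(-2t)cos(4t)

Coefficient matrix A = [[-22, -8], [52, 18]].
Characteristic polynomial det(A - λI) = λ^2 + 4λ + 20 = 0.
Eigenvalues λ = -2 ± 4i (complex conjugate pair).
For λ=-2+4i: an eigenvector is (-1,2) - i(1,-3) = (-1 - i, 2 + 3i).
A real fundamental pair from Re and Im of e^((-2+4i)t)v: X_1 = e^(-2t)(cos(4t)·(-1,2) + sin(4t)·(1,-3)), X_2 = e^(-2t)(sin(4t)·(-1,2) - cos(4t)·(1,-3)).
General solution: K_1X_1 + K_2X_2.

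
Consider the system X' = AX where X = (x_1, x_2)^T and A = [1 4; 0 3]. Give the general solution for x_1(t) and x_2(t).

Coefficient matrix A = [[1, 4], [0, 3]].
Characteristic polynomial det(A - λI) = λ^2 - 4λ + 3 = 0.
Eigenvalues λ = 3, 1.
For λ=3: (A-λI) row 1 is [-2, 4], so an eigenvector is (2, 1).
For λ=1: (A-λI) row 1 is [0, 4], so an eigenvector is (1, 0).
General solution: C_1e^(3t)(2,1) + C_2e^(t)(1,0).

x_1(t) = 2C_1e^(3t) + C_2e^(t), x_2(t) = C_1e^(3t)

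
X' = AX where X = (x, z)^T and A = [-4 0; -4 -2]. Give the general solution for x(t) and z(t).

x(t) = -K_1e^(-4t), z(t) = -2K_1e^(-4t) - K_2e^(-2t)

Coefficient matrix A = [[-4, 0], [-4, -2]].
Characteristic polynomial det(A - λI) = λ^2 + 6λ + 8 = 0.
Eigenvalues λ = -4, -2.
For λ=-4: (A-λI) row 2 is [-4, 2], so an eigenvector is (-1, -2).
For λ=-2: (A-λI) row 1 is [-2, 0], so an eigenvector is (0, -1).
General solution: K_1e^(-4t)(-1,-2) + K_2e^(-2t)(0,-1).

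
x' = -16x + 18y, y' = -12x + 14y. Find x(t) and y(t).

x(t) = 3C_1e^(-4t) + C_2e^(2t), y(t) = 2C_1e^(-4t) + C_2e^(2t)

Coefficient matrix A = [[-16, 18], [-12, 14]].
Characteristic polynomial det(A - λI) = λ^2 + 2λ - 8 = 0.
Eigenvalues λ = -4, 2.
For λ=-4: (A-λI) row 1 is [-12, 18], so an eigenvector is (3, 2).
For λ=2: (A-λI) row 1 is [-18, 18], so an eigenvector is (1, 1).
General solution: C_1e^(-4t)(3,2) + C_2e^(2t)(1,1).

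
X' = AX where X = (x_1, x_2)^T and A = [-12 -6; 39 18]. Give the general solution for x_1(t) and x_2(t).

x_1(t) = -C_1e^(3t)sin(3t) - C_1e^(3t)cos(3t) - C_2e^(3t)sin(3t) + C_2e^(3t)cos(3t), x_2(t) = 2C_1e^(3t)sin(3t) + 3C_1e^(3t)cos(3t) + 3C_2e^(3t)sin(3t) - 2C_2e^(3t)cos(3t)

Coefficient matrix A = [[-12, -6], [39, 18]].
Characteristic polynomial det(A - λI) = λ^2 - 6λ + 18 = 0.
Eigenvalues λ = 3 ± 3i (complex conjugate pair).
For λ=3+3i: an eigenvector is (-1,3) - i(-1,2) = (-1 + i, 3 - 2i).
A real fundamental pair from Re and Im of e^((3+3i)t)v: X_1 = e^(3t)(cos(3t)·(-1,3) + sin(3t)·(-1,2)), X_2 = e^(3t)(sin(3t)·(-1,3) - cos(3t)·(-1,2)).
General solution: C_1X_1 + C_2X_2.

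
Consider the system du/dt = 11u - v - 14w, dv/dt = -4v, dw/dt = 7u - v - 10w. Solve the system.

Coefficient matrix A = [[11, -1, -14], [0, -4, 0], [7, -1, -10]].
det(A - λI) = 0 gives eigenvalues λ = 4, -4, -3.
For λ=4: eigenvector (2,0,1).
For λ=-4: eigenvector (1,1,1).
For λ=-3: eigenvector (-1,0,-1).
General solution: c_1e^(4t)(2,0,1) + c_2e^(-4t)(1,1,1) + c_3e^(-3t)(-1,0,-1).

u(t) = 2c_1e^(4t) + c_2e^(-4t) - c_3e^(-3t), v(t) = c_2e^(-4t), w(t) = c_1e^(4t) + c_2e^(-4t) - c_3e^(-3t)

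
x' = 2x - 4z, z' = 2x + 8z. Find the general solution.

x(t) = 2C_1e^(4t) + C_2e^(6t), z(t) = -C_1e^(4t) - C_2e^(6t)

Coefficient matrix A = [[2, -4], [2, 8]].
Characteristic polynomial det(A - λI) = λ^2 - 10λ + 24 = 0.
Eigenvalues λ = 4, 6.
For λ=4: (A-λI) row 1 is [-2, -4], so an eigenvector is (2, -1).
For λ=6: (A-λI) row 1 is [-4, -4], so an eigenvector is (1, -1).
General solution: C_1e^(4t)(2,-1) + C_2e^(6t)(1,-1).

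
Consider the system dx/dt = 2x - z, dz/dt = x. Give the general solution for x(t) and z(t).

x(t) = K_1e^(t) + K_2te^(t) - K_2e^(t), z(t) = K_1e^(t) + K_2te^(t) - 2K_2e^(t)

Coefficient matrix A = [[2, -1], [1, 0]].
Characteristic polynomial det(A - λI) = λ^2 - 2λ + 1 = 0.
Single eigenvalue λ = 1 with algebraic multiplicity 2.
Eigenvector v = (1,1); generalized eigenvector w with (A-λI)w=v is (-1,-2).
General solution: e^(t)[K_1·v + K_2·(t·v + w)].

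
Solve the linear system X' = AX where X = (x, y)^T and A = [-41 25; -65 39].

Coefficient matrix A = [[-41, 25], [-65, 39]].
Characteristic polynomial det(A - λI) = λ^2 + 2λ + 26 = 0.
Eigenvalues λ = -1 ± 5i (complex conjugate pair).
For λ=-1+5i: an eigenvector is (-2,-3) - i(1,2) = (-2 - i, -3 - 2i).
A real fundamental pair from Re and Im of e^((-1+5i)t)v: X_1 = e^(-t)(cos(5t)·(-2,-3) + sin(5t)·(1,2)), X_2 = e^(-t)(sin(5t)·(-2,-3) - cos(5t)·(1,2)).
General solution: K_1X_1 + K_2X_2.

x(t) = K_1e^(-t)sin(5t) - 2K_1e^(-t)cos(5t) - 2K_2e^(-t)sin(5t) - K_2e^(-t)cos(5t), y(t) = 2K_1e^(-t)sin(5t) - 3K_1e^(-t)cos(5t) - 3K_2e^(-t)sin(5t) - 2K_2e^(-t)cos(5t)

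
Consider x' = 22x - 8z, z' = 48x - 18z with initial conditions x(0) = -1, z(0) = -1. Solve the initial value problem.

Coefficient matrix A = [[22, -8], [48, -18]].
Characteristic polynomial det(A - λI) = λ^2 - 4λ - 12 = 0.
Eigenvalues λ = -2, 6.
For λ=-2: (A-λI) row 1 is [24, -8], so an eigenvector is (-1, -3).
For λ=6: (A-λI) row 1 is [16, -8], so an eigenvector is (1, 2).
General solution: K_1e^(-2t)(-1,-3) + K_2e^(6t)(1,2).
Applying x(0)=-1, z(0)=-1 gives K_1=-1, K_2=-2.

x(t) = -2e^(6t) + e^(-2t), z(t) = -4e^(6t) + 3e^(-2t)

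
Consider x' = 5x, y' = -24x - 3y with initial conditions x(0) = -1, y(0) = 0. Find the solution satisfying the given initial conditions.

Coefficient matrix A = [[5, 0], [-24, -3]].
Characteristic polynomial det(A - λI) = λ^2 - 2λ - 15 = 0.
Eigenvalues λ = -3, 5.
For λ=-3: (A-λI) row 1 is [8, 0], so an eigenvector is (0, 1).
For λ=5: (A-λI) row 2 is [-24, -8], so an eigenvector is (1, -3).
General solution: c_1e^(-3t)(0,1) + c_2e^(5t)(1,-3).
Applying x(0)=-1, y(0)=0 gives c_1=-3, c_2=-1.

x(t) = -e^(5t), y(t) = 3e^(5t) - 3e^(-3t)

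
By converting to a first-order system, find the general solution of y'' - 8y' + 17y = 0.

Let x_1 = y, x_2 = y'. Then x_1' = x_2 and x_2' = -17x_1 + 8x_2.
A = [[0,1],[-17,8]]; det(A-λI) = λ^2 - 8λ + 17.
Eigenvalues λ = 4 ± i.

y(t) = c_1e^(4t)cos(t) + c_2e^(4t)sin(t)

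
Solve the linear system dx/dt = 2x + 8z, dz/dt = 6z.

x(t) = C_1e^(2t) + 2C_2e^(6t), z(t) = C_2e^(6t)

Coefficient matrix A = [[2, 8], [0, 6]].
Characteristic polynomial det(A - λI) = λ^2 - 8λ + 12 = 0.
Eigenvalues λ = 2, 6.
For λ=2: (A-λI) row 1 is [0, 8], so an eigenvector is (1, 0).
For λ=6: (A-λI) row 1 is [-4, 8], so an eigenvector is (2, 1).
General solution: C_1e^(2t)(1,0) + C_2e^(6t)(2,1).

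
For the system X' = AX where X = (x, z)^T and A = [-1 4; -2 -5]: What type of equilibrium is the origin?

A = [[-1,4],[-2,-5]]; det(A-λI) = λ^2 + 6λ + 13.
λ = -3 ± 2i: negative real part.

stable spiral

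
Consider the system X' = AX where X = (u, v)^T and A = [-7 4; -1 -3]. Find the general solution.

Coefficient matrix A = [[-7, 4], [-1, -3]].
Characteristic polynomial det(A - λI) = λ^2 + 10λ + 25 = 0.
Single eigenvalue λ = -5 with algebraic multiplicity 2.
Eigenvector v = (-2,-1); generalized eigenvector w with (A-λI)w=v is (-3,-2).
General solution: e^(-5t)[K_1·v + K_2·(t·v + w)].

u(t) = -2K_1e^(-5t) - 2K_2te^(-5t) - 3K_2e^(-5t), v(t) = -K_1e^(-5t) - K_2te^(-5t) - 2K_2e^(-5t)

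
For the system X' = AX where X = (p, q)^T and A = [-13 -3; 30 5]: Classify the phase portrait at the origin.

A = [[-13,-3],[30,5]]; det(A-λI) = λ^2 + 8λ + 25.
λ = -4 ± 3i: negative real part.

stable spiral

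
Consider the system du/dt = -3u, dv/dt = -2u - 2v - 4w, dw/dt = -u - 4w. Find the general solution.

u(t) = C_1e^(-3t), v(t) = -2C_1e^(-3t) + C_2e^(-2t) + 2C_3e^(-4t), w(t) = -C_1e^(-3t) + C_3e^(-4t)

Coefficient matrix A = [[-3, 0, 0], [-2, -2, -4], [-1, 0, -4]].
det(A - λI) = 0 gives eigenvalues λ = -3, -2, -4.
For λ=-3: eigenvector (1,-2,-1).
For λ=-2: eigenvector (0,1,0).
For λ=-4: eigenvector (0,2,1).
General solution: C_1e^(-3t)(1,-2,-1) + C_2e^(-2t)(0,1,0) + C_3e^(-4t)(0,2,1).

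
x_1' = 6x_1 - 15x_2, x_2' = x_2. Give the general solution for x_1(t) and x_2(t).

Coefficient matrix A = [[6, -15], [0, 1]].
Characteristic polynomial det(A - λI) = λ^2 - 7λ + 6 = 0.
Eigenvalues λ = 1, 6.
For λ=1: (A-λI) row 1 is [5, -15], so an eigenvector is (-3, -1).
For λ=6: (A-λI) row 1 is [0, -15], so an eigenvector is (1, 0).
General solution: c_1e^(t)(-3,-1) + c_2e^(6t)(1,0).

x_1(t) = -3c_1e^(t) + c_2e^(6t), x_2(t) = -c_1e^(t)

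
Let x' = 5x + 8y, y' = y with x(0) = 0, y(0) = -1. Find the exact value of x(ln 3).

-480

A = [[5,8],[0,1]]; eigenvalues λ = 5, 1.
Eigenvectors: (-1,0) for λ=5, (-2,1) for λ=1.
From the initial condition, c_1 = 2, c_2 = -1.
x(ln 3) = (2)(3^5)(-1) + (-1)(3^1)(-2) = -480.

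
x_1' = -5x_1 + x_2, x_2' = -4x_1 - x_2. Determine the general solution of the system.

Coefficient matrix A = [[-5, 1], [-4, -1]].
Characteristic polynomial det(A - λI) = λ^2 + 6λ + 9 = 0.
Single eigenvalue λ = -3 with algebraic multiplicity 2.
Eigenvector v = (1,2); generalized eigenvector w with (A-λI)w=v is (0,1).
General solution: e^(-3t)[C_1·v + C_2·(t·v + w)].

x_1(t) = C_1e^(-3t) + C_2te^(-3t), x_2(t) = 2C_1e^(-3t) + 2C_2te^(-3t) + C_2e^(-3t)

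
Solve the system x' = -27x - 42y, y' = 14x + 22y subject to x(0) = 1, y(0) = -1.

x(t) = 3e^(t) - 2e^(-6t), y(t) = -2e^(t) + e^(-6t)

Coefficient matrix A = [[-27, -42], [14, 22]].
Characteristic polynomial det(A - λI) = λ^2 + 5λ - 6 = 0.
Eigenvalues λ = -6, 1.
For λ=-6: (A-λI) row 1 is [-21, -42], so an eigenvector is (-2, 1).
For λ=1: (A-λI) row 1 is [-28, -42], so an eigenvector is (3, -2).
General solution: C_1e^(-6t)(-2,1) + C_2e^(t)(3,-2).
Applying x(0)=1, y(0)=-1 gives C_1=1, C_2=1.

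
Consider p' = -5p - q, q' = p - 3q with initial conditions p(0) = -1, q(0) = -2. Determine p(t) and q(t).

Coefficient matrix A = [[-5, -1], [1, -3]].
Characteristic polynomial det(A - λI) = λ^2 + 8λ + 16 = 0.
Single eigenvalue λ = -4 with algebraic multiplicity 2.
Eigenvector v = (1,-1); generalized eigenvector w with (A-λI)w=v is (-2,1).
General solution: e^(-4t)[C_1·v + C_2·(t·v + w)].
Applying p(0)=-1, q(0)=-2 gives C_1=5, C_2=3.

p(t) = 3te^(-4t) - e^(-4t), q(t) = -3te^(-4t) - 2e^(-4t)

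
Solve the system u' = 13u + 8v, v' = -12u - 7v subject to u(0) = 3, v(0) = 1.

Coefficient matrix A = [[13, 8], [-12, -7]].
Characteristic polynomial det(A - λI) = λ^2 - 6λ + 5 = 0.
Eigenvalues λ = 5, 1.
For λ=5: (A-λI) row 1 is [8, 8], so an eigenvector is (-1, 1).
For λ=1: (A-λI) row 1 is [12, 8], so an eigenvector is (-2, 3).
General solution: K_1e^(5t)(-1,1) + K_2e^(t)(-2,3).
Applying u(0)=3, v(0)=1 gives K_1=-11, K_2=4.

u(t) = 11e^(5t) - 8e^(t), v(t) = -11e^(5t) + 12e^(t)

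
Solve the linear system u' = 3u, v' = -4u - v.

u(t) = -K_1e^(3t), v(t) = K_1e^(3t) + K_2e^(-t)

Coefficient matrix A = [[3, 0], [-4, -1]].
Characteristic polynomial det(A - λI) = λ^2 - 2λ - 3 = 0.
Eigenvalues λ = 3, -1.
For λ=3: (A-λI) row 2 is [-4, -4], so an eigenvector is (-1, 1).
For λ=-1: (A-λI) row 1 is [4, 0], so an eigenvector is (0, 1).
General solution: K_1e^(3t)(-1,1) + K_2e^(-t)(0,1).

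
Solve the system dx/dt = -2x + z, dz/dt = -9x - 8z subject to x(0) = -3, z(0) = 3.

Coefficient matrix A = [[-2, 1], [-9, -8]].
Characteristic polynomial det(A - λI) = λ^2 + 10λ + 25 = 0.
Single eigenvalue λ = -5 with algebraic multiplicity 2.
Eigenvector v = (-1,3); generalized eigenvector w with (A-λI)w=v is (-1,2).
General solution: e^(-5t)[C_1·v + C_2·(t·v + w)].
Applying x(0)=-3, z(0)=3 gives C_1=-3, C_2=6.

x(t) = -6te^(-5t) - 3e^(-5t), z(t) = 18te^(-5t) + 3e^(-5t)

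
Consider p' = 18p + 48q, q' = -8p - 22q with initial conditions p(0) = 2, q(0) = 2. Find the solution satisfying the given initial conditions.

p(t) = 18e^(2t) - 16e^(-6t), q(t) = -6e^(2t) + 8e^(-6t)

Coefficient matrix A = [[18, 48], [-8, -22]].
Characteristic polynomial det(A - λI) = λ^2 + 4λ - 12 = 0.
Eigenvalues λ = -6, 2.
For λ=-6: (A-λI) row 1 is [24, 48], so an eigenvector is (2, -1).
For λ=2: (A-λI) row 1 is [16, 48], so an eigenvector is (-3, 1).
General solution: c_1e^(-6t)(2,-1) + c_2e^(2t)(-3,1).
Applying p(0)=2, q(0)=2 gives c_1=-8, c_2=-6.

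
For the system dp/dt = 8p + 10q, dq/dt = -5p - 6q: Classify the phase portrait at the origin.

A = [[8,10],[-5,-6]]; det(A-λI) = λ^2 - 2λ + 2.
λ = 1 ± i: positive real part.

unstable spiral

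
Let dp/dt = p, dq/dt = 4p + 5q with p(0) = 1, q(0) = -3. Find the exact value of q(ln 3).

A = [[1,0],[4,5]]; eigenvalues λ = 5, 1.
Eigenvectors: (0,-1) for λ=5, (-1,1) for λ=1.
From the initial condition, c_1 = 2, c_2 = -1.
q(ln 3) = (2)(3^5)(-1) + (-1)(3^1)(1) = -489.

-489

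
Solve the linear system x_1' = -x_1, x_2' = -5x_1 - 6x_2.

Coefficient matrix A = [[-1, 0], [-5, -6]].
Characteristic polynomial det(A - λI) = λ^2 + 7λ + 6 = 0.
Eigenvalues λ = -6, -1.
For λ=-6: (A-λI) row 1 is [5, 0], so an eigenvector is (0, -1).
For λ=-1: (A-λI) row 2 is [-5, -5], so an eigenvector is (1, -1).
General solution: c_1e^(-6t)(0,-1) + c_2e^(-t)(1,-1).

x_1(t) = c_2e^(-t), x_2(t) = -c_1e^(-6t) - c_2e^(-t)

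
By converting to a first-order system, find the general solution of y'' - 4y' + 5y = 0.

Let x_1 = y, x_2 = y'. Then x_1' = x_2 and x_2' = -5x_1 + 4x_2.
A = [[0,1],[-5,4]]; det(A-λI) = λ^2 - 4λ + 5.
Eigenvalues λ = 2 ± i.

y(t) = K_1e^(2t)cos(t) + K_2e^(2t)sin(t)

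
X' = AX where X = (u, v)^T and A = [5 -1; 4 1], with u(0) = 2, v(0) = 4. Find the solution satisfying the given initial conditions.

Coefficient matrix A = [[5, -1], [4, 1]].
Characteristic polynomial det(A - λI) = λ^2 - 6λ + 9 = 0.
Single eigenvalue λ = 3 with algebraic multiplicity 2.
Eigenvector v = (1,2); generalized eigenvector w with (A-λI)w=v is (1,1).
General solution: e^(3t)[c_1·v + c_2·(t·v + w)].
Applying u(0)=2, v(0)=4 gives c_1=2, c_2=0.

u(t) = 2e^(3t), v(t) = 4e^(3t)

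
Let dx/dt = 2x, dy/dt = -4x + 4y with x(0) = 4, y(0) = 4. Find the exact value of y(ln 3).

A = [[2,0],[-4,4]]; eigenvalues λ = 2, 4.
Eigenvectors: (1,2) for λ=2, (0,1) for λ=4.
From the initial condition, c_1 = 4, c_2 = -4.
y(ln 3) = (4)(3^2)(2) + (-4)(3^4)(1) = -252.

-252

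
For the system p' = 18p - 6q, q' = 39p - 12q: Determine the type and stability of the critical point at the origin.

A = [[18,-6],[39,-12]]; det(A-λI) = λ^2 - 6λ + 18.
λ = 3 ± 3i: positive real part.

unstable spiral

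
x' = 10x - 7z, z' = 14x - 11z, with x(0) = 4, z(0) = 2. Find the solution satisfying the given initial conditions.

Coefficient matrix A = [[10, -7], [14, -11]].
Characteristic polynomial det(A - λI) = λ^2 + λ - 12 = 0.
Eigenvalues λ = -4, 3.
For λ=-4: (A-λI) row 1 is [14, -7], so an eigenvector is (1, 2).
For λ=3: (A-λI) row 1 is [7, -7], so an eigenvector is (-1, -1).
General solution: C_1e^(-4t)(1,2) + C_2e^(3t)(-1,-1).
Applying x(0)=4, z(0)=2 gives C_1=-2, C_2=-6.

x(t) = 6e^(3t) - 2e^(-4t), z(t) = 6e^(3t) - 4e^(-4t)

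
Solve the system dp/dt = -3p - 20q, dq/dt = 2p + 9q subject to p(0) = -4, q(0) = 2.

Coefficient matrix A = [[-3, -20], [2, 9]].
Characteristic polynomial det(A - λI) = λ^2 - 6λ + 13 = 0.
Eigenvalues λ = 3 ± 2i (complex conjugate pair).
For λ=3+2i: an eigenvector is (-1,0) - i(3,-1) = (-1 - 3i, 0 + i).
A real fundamental pair from Re and Im of e^((3+2i)t)v: X_1 = e^(3t)(cos(2t)·(-1,0) + sin(2t)·(3,-1)), X_2 = e^(3t)(sin(2t)·(-1,0) - cos(2t)·(3,-1)).
General solution: c_1X_1 + c_2X_2.
Applying p(0)=-4, q(0)=2 gives c_1=-2, c_2=2.

p(t) = -8e^(3t)sin(2t) - 4e^(3t)cos(2t), q(t) = 2e^(3t)sin(2t) + 2e^(3t)cos(2t)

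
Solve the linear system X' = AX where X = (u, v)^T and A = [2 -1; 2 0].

Coefficient matrix A = [[2, -1], [2, 0]].
Characteristic polynomial det(A - λI) = λ^2 - 2λ + 2 = 0.
Eigenvalues λ = 1 ± i (complex conjugate pair).
For λ=1+i: an eigenvector is (0,1) - i(-1,-1) = (0 + i, 1 + i).
A real fundamental pair from Re and Im of e^((1+i)t)v: X_1 = e^(t)(cos(t)·(0,1) + sin(t)·(-1,-1)), X_2 = e^(t)(sin(t)·(0,1) - cos(t)·(-1,-1)).
General solution: c_1X_1 + c_2X_2.

u(t) = -c_1e^(t)sin(t) + c_2e^(t)cos(t), v(t) = -c_1e^(t)sin(t) + c_1e^(t)cos(t) + c_2e^(t)sin(t) + c_2e^(t)cos(t)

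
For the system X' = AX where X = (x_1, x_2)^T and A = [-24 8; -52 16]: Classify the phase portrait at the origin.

stable spiral

A = [[-24,8],[-52,16]]; det(A-λI) = λ^2 + 8λ + 32.
λ = -4 ± 4i: negative real part.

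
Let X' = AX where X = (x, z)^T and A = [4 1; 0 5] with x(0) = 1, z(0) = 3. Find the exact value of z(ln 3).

729

A = [[4,1],[0,5]]; eigenvalues λ = 4, 5.
Eigenvectors: (-1,0) for λ=4, (1,1) for λ=5.
From the initial condition, c_1 = 2, c_2 = 3.
z(ln 3) = (2)(3^4)(0) + (3)(3^5)(1) = 729.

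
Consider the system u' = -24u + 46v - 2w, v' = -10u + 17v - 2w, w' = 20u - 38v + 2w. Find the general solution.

Coefficient matrix A = [[-24, 46, -2], [-10, 17, -2], [20, -38, 2]].
det(A - λI) = 0 gives eigenvalues λ = -2, 1, -4.
For λ=-2: eigenvector (9,4,-7).
For λ=1: eigenvector (2,1,-2).
For λ=-4: eigenvector (5,2,-4).
General solution: K_1e^(-2t)(9,4,-7) + K_2e^(t)(2,1,-2) + K_3e^(-4t)(5,2,-4).

u(t) = 9K_1e^(-2t) + 2K_2e^(t) + 5K_3e^(-4t), v(t) = 4K_1e^(-2t) + K_2e^(t) + 2K_3e^(-4t), w(t) = -7K_1e^(-2t) - 2K_2e^(t) - 4K_3e^(-4t)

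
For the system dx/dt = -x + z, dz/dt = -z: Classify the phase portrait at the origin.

stable improper node

A = [[-1,1],[0,-1]]; det(A-λI) = λ^2 + 2λ + 1.
repeated λ = -1 with a single eigenvector.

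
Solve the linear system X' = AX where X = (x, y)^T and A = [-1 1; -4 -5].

x(t) = K_1e^(-3t) + K_2te^(-3t) + K_2e^(-3t), y(t) = -2K_1e^(-3t) - 2K_2te^(-3t) - K_2e^(-3t)

Coefficient matrix A = [[-1, 1], [-4, -5]].
Characteristic polynomial det(A - λI) = λ^2 + 6λ + 9 = 0.
Single eigenvalue λ = -3 with algebraic multiplicity 2.
Eigenvector v = (1,-2); generalized eigenvector w with (A-λI)w=v is (1,-1).
General solution: e^(-3t)[K_1·v + K_2·(t·v + w)].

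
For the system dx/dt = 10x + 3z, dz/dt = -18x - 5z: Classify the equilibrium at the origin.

A = [[10,3],[-18,-5]]; det(A-λI) = λ^2 - 5λ + 4.
λ = 4, 1: both positive.

unstable node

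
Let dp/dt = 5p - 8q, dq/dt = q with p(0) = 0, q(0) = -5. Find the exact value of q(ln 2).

-10

A = [[5,-8],[0,1]]; eigenvalues λ = 5, 1.
Eigenvectors: (-1,0) for λ=5, (-2,-1) for λ=1.
From the initial condition, c_1 = -10, c_2 = 5.
q(ln 2) = (-10)(2^5)(0) + (5)(2^1)(-1) = -10.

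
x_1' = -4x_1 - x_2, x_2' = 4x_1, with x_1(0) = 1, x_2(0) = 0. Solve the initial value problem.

Coefficient matrix A = [[-4, -1], [4, 0]].
Characteristic polynomial det(A - λI) = λ^2 + 4λ + 4 = 0.
Single eigenvalue λ = -2 with algebraic multiplicity 2.
Eigenvector v = (1,-2); generalized eigenvector w with (A-λI)w=v is (-1,1).
General solution: e^(-2t)[K_1·v + K_2·(t·v + w)].
Applying x_1(0)=1, x_2(0)=0 gives K_1=-1, K_2=-2.

x_1(t) = -2te^(-2t) + e^(-2t), x_2(t) = 4te^(-2t)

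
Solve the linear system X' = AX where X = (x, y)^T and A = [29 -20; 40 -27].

Coefficient matrix A = [[29, -20], [40, -27]].
Characteristic polynomial det(A - λI) = λ^2 - 2λ + 17 = 0.
Eigenvalues λ = 1 ± 4i (complex conjugate pair).
For λ=1+4i: an eigenvector is (-2,-3) - i(1,1) = (-2 - i, -3 - i).
A real fundamental pair from Re and Im of e^((1+4i)t)v: X_1 = e^(t)(cos(4t)·(-2,-3) + sin(4t)·(1,1)), X_2 = e^(t)(sin(4t)·(-2,-3) - cos(4t)·(1,1)).
General solution: K_1X_1 + K_2X_2.

x(t) = K_1e^(t)sin(4t) - 2K_1e^(t)cos(4t) - 2K_2e^(t)sin(4t) - K_2e^(t)cos(4t), y(t) = K_1e^(t)sin(4t) - 3K_1e^(t)cos(4t) - 3K_2e^(t)sin(4t) - K_2e^(t)cos(4t)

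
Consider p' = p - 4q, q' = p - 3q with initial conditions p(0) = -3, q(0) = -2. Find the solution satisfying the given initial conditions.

Coefficient matrix A = [[1, -4], [1, -3]].
Characteristic polynomial det(A - λI) = λ^2 + 2λ + 1 = 0.
Single eigenvalue λ = -1 with algebraic multiplicity 2.
Eigenvector v = (2,1); generalized eigenvector w with (A-λI)w=v is (-3,-2).
General solution: e^(-t)[C_1·v + C_2·(t·v + w)].
Applying p(0)=-3, q(0)=-2 gives C_1=0, C_2=1.

p(t) = 2te^(-t) - 3e^(-t), q(t) = te^(-t) - 2e^(-t)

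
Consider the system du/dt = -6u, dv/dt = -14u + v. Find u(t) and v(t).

u(t) = C_1e^(-6t), v(t) = 2C_1e^(-6t) - C_2e^(t)

Coefficient matrix A = [[-6, 0], [-14, 1]].
Characteristic polynomial det(A - λI) = λ^2 + 5λ - 6 = 0.
Eigenvalues λ = -6, 1.
For λ=-6: (A-λI) row 2 is [-14, 7], so an eigenvector is (1, 2).
For λ=1: (A-λI) row 1 is [-7, 0], so an eigenvector is (0, -1).
General solution: C_1e^(-6t)(1,2) + C_2e^(t)(0,-1).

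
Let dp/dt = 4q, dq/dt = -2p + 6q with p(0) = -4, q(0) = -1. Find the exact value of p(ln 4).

A = [[0,4],[-2,6]]; eigenvalues λ = 4, 2.
Eigenvectors: (-1,-1) for λ=4, (-2,-1) for λ=2.
From the initial condition, c_1 = -2, c_2 = 3.
p(ln 4) = (-2)(4^4)(-1) + (3)(4^2)(-2) = 416.

416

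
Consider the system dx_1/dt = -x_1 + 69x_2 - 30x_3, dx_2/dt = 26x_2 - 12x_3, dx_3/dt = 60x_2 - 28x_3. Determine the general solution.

Coefficient matrix A = [[-1, 69, -30], [0, 26, -12], [0, 60, -28]].
det(A - λI) = 0 gives eigenvalues λ = -1, -4, 2.
For λ=-1: eigenvector (1,0,0).
For λ=-4: eigenvector (4,2,5).
For λ=2: eigenvector (3,1,2).
General solution: C_1e^(-t)(1,0,0) + C_2e^(-4t)(4,2,5) + C_3e^(2t)(3,1,2).

x_1(t) = C_1e^(-t) + 4C_2e^(-4t) + 3C_3e^(2t), x_2(t) = 2C_2e^(-4t) + C_3e^(2t), x_3(t) = 5C_2e^(-4t) + 2C_3e^(2t)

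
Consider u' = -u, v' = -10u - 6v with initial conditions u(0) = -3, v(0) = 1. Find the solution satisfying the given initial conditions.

u(t) = -3e^(-t), v(t) = 6e^(-t) - 5e^(-6t)

Coefficient matrix A = [[-1, 0], [-10, -6]].
Characteristic polynomial det(A - λI) = λ^2 + 7λ + 6 = 0.
Eigenvalues λ = -1, -6.
For λ=-1: (A-λI) row 2 is [-10, -5], so an eigenvector is (1, -2).
For λ=-6: (A-λI) row 1 is [5, 0], so an eigenvector is (0, 1).
General solution: K_1e^(-t)(1,-2) + K_2e^(-6t)(0,1).
Applying u(0)=-3, v(0)=1 gives K_1=-3, K_2=-5.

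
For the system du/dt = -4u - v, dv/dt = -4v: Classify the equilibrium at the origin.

A = [[-4,-1],[0,-4]]; det(A-λI) = λ^2 + 8λ + 16.
repeated λ = -4 with a single eigenvector.

stable improper node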